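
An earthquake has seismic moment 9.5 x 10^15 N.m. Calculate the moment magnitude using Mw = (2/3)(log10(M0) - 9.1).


log10(M0) = log10(9.5 x 10^15) = 15.9777
Mw = 2/3 * (15.9777 - 9.1)
= 2/3 * 6.8777
= 4.59

4.59


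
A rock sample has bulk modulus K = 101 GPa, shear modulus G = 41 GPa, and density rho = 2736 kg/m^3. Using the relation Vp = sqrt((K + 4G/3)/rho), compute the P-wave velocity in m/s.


First compute the effective modulus:
K + 4G/3 = 101e9 + 4*41e9/3 = 155666666666.67 Pa
Then divide by density:
155666666666.67 / 2736 = 56895711.501 Pa/(kg/m^3)
Take the square root:
Vp = sqrt(56895711.501) = 7542.92 m/s

7542.92


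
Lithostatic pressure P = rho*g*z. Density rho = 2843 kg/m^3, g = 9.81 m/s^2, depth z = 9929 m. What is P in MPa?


P = rho * g * z / 1e6
= 2843 * 9.81 * 9929 / 1e6
= 276918122.07 / 1e6
= 276.9181 MPa

276.9181


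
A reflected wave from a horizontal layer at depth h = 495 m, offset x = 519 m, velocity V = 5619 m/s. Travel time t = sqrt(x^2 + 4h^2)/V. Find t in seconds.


x^2 + 4h^2 = 519^2 + 4*495^2 = 269361 + 980100 = 1249461
sqrt(1249461) = 1117.7929
t = 1117.7929 / 5619 = 0.1989 s

0.1989


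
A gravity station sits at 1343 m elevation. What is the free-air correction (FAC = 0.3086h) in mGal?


FAC = 0.3086 * h
= 0.3086 * 1343
= 414.4498 mGal

414.4498


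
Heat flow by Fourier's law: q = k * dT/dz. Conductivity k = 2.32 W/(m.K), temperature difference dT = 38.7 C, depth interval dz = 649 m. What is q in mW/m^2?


q = k * dT / dz * 1000
= 2.32 * 38.7 / 649 * 1000
= 0.138342 * 1000
= 138.3421 mW/m^2

138.3421


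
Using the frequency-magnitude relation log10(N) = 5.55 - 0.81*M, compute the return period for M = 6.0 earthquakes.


log10(N) = 5.55 - 0.81*6.0 = 0.69
N = 10^0.69 = 4.897788
T = 1/N = 1/4.897788 = 0.2042 years

0.2042


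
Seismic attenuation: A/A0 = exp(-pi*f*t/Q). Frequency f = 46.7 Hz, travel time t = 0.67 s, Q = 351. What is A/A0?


pi*f*t/Q = pi*46.7*0.67/351 = 0.280049
A/A0 = exp(-0.280049) = 0.755747

0.755747


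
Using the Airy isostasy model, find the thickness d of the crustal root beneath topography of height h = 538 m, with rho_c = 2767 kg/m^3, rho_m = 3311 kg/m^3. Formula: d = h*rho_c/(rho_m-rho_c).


rho_m - rho_c = 3311 - 2767 = 544
d = 538 * 2767 / 544
= 1488646 / 544
= 2736.48 m

2736.48


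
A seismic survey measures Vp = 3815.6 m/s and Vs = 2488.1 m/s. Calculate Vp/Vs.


Vp/Vs = 3815.6 / 2488.1
= 1.5335

1.5335


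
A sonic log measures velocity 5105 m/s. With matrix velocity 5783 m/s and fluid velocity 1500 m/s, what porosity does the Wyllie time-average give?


1/V - 1/Vm = 1/5105 - 1/5783 = 2.297e-05
1/Vf - 1/Vm = 1/1500 - 1/5783 = 0.00049375
phi = 2.297e-05 / 0.00049375 = 0.0465

0.0465


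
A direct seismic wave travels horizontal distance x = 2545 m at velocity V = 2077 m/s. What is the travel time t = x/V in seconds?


t = x / V
= 2545 / 2077
= 1.2253 s

1.2253


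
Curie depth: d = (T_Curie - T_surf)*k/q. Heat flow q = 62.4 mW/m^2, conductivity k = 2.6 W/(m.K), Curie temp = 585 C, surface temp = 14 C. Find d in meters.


T_Curie - T_surf = 585 - 14 = 571 C
Convert q to W/m^2: 62.4 mW/m^2 = 0.0624 W/m^2
d = 571 * 2.6 / 0.0624 = 23791.67 m

23791.67


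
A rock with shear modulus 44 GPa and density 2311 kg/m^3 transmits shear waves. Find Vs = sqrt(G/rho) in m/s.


Convert G to Pa: G = 44e9 Pa
Compute G/rho = 44e9 / 2311 = 19039376.8931
Vs = sqrt(19039376.8931) = 4363.41 m/s

4363.41


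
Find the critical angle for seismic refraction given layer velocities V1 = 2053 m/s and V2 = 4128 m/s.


V1/V2 = 2053/4128 = 0.497335
theta_c = arcsin(0.497335) = 29.8239 degrees

29.8239


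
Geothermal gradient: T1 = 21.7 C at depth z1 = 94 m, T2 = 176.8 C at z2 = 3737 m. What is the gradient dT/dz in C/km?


dT = 176.8 - 21.7 = 155.1 C
dz = 3737 - 94 = 3643 m
gradient = dT/dz * 1000 = 155.1/3643 * 1000 = 42.5748 C/km

42.5748


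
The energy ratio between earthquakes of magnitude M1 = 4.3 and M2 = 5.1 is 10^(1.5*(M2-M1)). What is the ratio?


M2 - M1 = 5.1 - 4.3 = 0.8
1.5 * 0.8 = 1.2
ratio = 10^1.2 = 15.85

15.85


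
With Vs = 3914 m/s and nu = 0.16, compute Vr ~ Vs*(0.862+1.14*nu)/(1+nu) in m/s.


Numerator factor = 0.862 + 1.14*0.16 = 1.0444
Denominator = 1 + 0.16 = 1.16
Vr = 3914 * 1.0444 / 1.16 = 3523.95 m/s

3523.95


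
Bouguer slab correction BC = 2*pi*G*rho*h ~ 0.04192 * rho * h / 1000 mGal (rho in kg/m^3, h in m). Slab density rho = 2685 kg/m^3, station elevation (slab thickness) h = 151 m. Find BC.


BC = 0.04192 * rho * h / 1000
= 0.04192 * 2685 * 151 / 1000
= 16.9958 mGal

16.9958


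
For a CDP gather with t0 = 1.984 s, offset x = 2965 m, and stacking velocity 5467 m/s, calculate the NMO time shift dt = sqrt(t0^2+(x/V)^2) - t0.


x/Vnmo = 2965/5467 = 0.542345
(x/Vnmo)^2 = 0.294138
t0^2 = 3.936256
sqrt(3.936256 + 0.294138) = 2.056792
dt = 2.056792 - 1.984 = 0.072792

0.072792


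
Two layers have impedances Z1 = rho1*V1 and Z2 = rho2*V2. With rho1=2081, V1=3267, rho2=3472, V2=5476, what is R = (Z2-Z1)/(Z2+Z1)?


Z1 = 2081 * 3267 = 6798627
Z2 = 3472 * 5476 = 19012672
R = (19012672 - 6798627) / (19012672 + 6798627) = 12214045 / 25811299 = 0.4732

0.4732


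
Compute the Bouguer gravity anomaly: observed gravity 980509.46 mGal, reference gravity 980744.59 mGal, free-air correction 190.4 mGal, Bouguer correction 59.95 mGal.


BA = g_obs - g_ref + FAC - BC
= 980509.46 - 980744.59 + 190.4 - 59.95
= -104.68 mGal

-104.68


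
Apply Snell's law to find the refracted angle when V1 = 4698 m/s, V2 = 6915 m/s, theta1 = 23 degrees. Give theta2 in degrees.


sin(theta1) = sin(23 deg) = 0.390731
sin(theta2) = V2/V1 * sin(theta1) = 6915/4698 * 0.390731 = 0.575118
theta2 = arcsin(0.575118) = 35.1079 degrees

35.1079


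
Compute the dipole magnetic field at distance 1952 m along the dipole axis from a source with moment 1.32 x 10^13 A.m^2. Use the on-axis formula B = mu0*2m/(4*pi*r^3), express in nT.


m = 1.32 x 10^13 = 13200000000000 A.m^2
2m = 26400000000000 A.m^2
r^3 = 1952^3 = 7437713408
B = (4pi*10^-7) * 26400000000000 / (4*pi * 7437713408) * 1e9
= 33175218.421908 / 93465063208.32 * 1e9
= 354947.7985 nT

354947.7985


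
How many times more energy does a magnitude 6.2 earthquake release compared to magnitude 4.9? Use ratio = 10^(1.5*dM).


M2 - M1 = 6.2 - 4.9 = 1.3
1.5 * 1.3 = 1.95
ratio = 10^1.95 = 89.13

89.13


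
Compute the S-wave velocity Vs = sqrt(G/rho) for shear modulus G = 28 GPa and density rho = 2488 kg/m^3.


Convert G to Pa: G = 28e9 Pa
Compute G/rho = 28e9 / 2488 = 11254019.2926
Vs = sqrt(11254019.2926) = 3354.7 m/s

3354.7


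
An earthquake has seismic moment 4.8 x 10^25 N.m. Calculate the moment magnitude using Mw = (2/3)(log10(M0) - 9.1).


log10(M0) = log10(4.8 x 10^25) = 25.6812
Mw = 2/3 * (25.6812 - 9.1)
= 2/3 * 16.5812
= 11.05

11.05


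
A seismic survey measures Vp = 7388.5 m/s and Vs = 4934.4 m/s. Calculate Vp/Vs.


Vp/Vs = 7388.5 / 4934.4
= 1.4973

1.4973


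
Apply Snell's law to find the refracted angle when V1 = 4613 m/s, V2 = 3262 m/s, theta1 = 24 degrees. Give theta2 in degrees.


sin(theta1) = sin(24 deg) = 0.406737
sin(theta2) = V2/V1 * sin(theta1) = 3262/4613 * 0.406737 = 0.287617
theta2 = arcsin(0.287617) = 16.7153 degrees

16.7153


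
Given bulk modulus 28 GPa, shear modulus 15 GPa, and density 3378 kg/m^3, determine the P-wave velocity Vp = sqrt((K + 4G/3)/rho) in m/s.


First compute the effective modulus:
K + 4G/3 = 28e9 + 4*15e9/3 = 48000000000.0 Pa
Then divide by density:
48000000000.0 / 3378 = 14209591.4742 Pa/(kg/m^3)
Take the square root:
Vp = sqrt(14209591.4742) = 3769.56 m/s

3769.56


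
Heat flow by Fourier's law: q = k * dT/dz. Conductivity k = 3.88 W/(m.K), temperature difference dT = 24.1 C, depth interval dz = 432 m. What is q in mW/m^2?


q = k * dT / dz * 1000
= 3.88 * 24.1 / 432 * 1000
= 0.216454 * 1000
= 216.4537 mW/m^2

216.4537


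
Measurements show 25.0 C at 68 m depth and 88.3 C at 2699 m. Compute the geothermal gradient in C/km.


dT = 88.3 - 25.0 = 63.3 C
dz = 2699 - 68 = 2631 m
gradient = dT/dz * 1000 = 63.3/2631 * 1000 = 24.0593 C/km

24.0593


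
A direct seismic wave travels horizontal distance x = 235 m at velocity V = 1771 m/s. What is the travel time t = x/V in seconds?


t = x / V
= 235 / 1771
= 0.1327 s

0.1327


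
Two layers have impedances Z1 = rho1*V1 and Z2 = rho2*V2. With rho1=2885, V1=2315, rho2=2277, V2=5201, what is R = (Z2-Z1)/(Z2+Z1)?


Z1 = 2885 * 2315 = 6678775
Z2 = 2277 * 5201 = 11842677
R = (11842677 - 6678775) / (11842677 + 6678775) = 5163902 / 18521452 = 0.2788

0.2788


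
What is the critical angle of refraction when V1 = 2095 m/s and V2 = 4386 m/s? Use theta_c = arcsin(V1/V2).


V1/V2 = 2095/4386 = 0.477656
theta_c = arcsin(0.477656) = 28.5324 degrees

28.5324


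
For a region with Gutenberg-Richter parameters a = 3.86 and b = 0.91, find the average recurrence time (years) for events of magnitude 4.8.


log10(N) = 3.86 - 0.91*4.8 = -0.508
N = 10^-0.508 = 0.310456
T = 1/N = 1/0.310456 = 3.2211 years

3.2211


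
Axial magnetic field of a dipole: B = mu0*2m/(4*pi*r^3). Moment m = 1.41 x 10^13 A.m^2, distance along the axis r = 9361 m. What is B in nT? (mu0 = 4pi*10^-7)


m = 1.41 x 10^13 = 14100000000000 A.m^2
2m = 28200000000000 A.m^2
r^3 = 9361^3 = 820288712881
B = (4pi*10^-7) * 28200000000000 / (4*pi * 820288712881) * 1e9
= 35437165.132493 / 10308051976838.31 * 1e9
= 3437.814 nT

3437.814


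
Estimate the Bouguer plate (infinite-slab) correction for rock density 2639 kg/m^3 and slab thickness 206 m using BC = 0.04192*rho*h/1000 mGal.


BC = 0.04192 * rho * h / 1000
= 0.04192 * 2639 * 206 / 1000
= 22.7891 mGal

22.7891


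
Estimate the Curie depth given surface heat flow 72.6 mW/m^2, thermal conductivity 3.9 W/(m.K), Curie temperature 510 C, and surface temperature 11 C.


T_Curie - T_surf = 510 - 11 = 499 C
Convert q to W/m^2: 72.6 mW/m^2 = 0.0726 W/m^2
d = 499 * 3.9 / 0.0726 = 26805.79 m

26805.79


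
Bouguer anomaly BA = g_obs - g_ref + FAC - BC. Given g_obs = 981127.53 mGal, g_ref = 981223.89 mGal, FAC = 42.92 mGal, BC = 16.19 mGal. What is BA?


BA = g_obs - g_ref + FAC - BC
= 981127.53 - 981223.89 + 42.92 - 16.19
= -69.63 mGal

-69.63


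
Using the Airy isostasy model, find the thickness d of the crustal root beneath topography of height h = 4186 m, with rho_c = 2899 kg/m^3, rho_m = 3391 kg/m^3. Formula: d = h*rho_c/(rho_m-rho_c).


rho_m - rho_c = 3391 - 2899 = 492
d = 4186 * 2899 / 492
= 12135214 / 492
= 24665.07 m

24665.07


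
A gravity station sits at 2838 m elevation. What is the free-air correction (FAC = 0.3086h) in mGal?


FAC = 0.3086 * h
= 0.3086 * 2838
= 875.8068 mGal

875.8068


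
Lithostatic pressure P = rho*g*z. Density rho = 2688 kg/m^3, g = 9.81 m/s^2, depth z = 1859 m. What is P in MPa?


P = rho * g * z / 1e6
= 2688 * 9.81 * 1859 / 1e6
= 49020491.52 / 1e6
= 49.0205 MPa

49.0205


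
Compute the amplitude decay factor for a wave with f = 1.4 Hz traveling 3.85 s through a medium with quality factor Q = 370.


pi*f*t/Q = pi*1.4*3.85/370 = 0.045765
A/A0 = exp(-0.045765) = 0.955266

0.955266


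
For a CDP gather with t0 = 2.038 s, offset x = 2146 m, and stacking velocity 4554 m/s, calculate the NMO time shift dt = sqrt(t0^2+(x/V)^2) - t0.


x/Vnmo = 2146/4554 = 0.471234
(x/Vnmo)^2 = 0.222062
t0^2 = 4.153444
sqrt(4.153444 + 0.222062) = 2.091771
dt = 2.091771 - 2.038 = 0.053771

0.053771


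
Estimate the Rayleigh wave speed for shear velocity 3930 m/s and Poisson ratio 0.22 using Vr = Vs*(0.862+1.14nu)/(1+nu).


Numerator factor = 0.862 + 1.14*0.22 = 1.1128
Denominator = 1 + 0.22 = 1.22
Vr = 3930 * 1.1128 / 1.22 = 3584.68 m/s

3584.68


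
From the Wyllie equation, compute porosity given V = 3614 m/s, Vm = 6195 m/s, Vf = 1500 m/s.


1/V - 1/Vm = 1/3614 - 1/6195 = 0.00011528
1/Vf - 1/Vm = 1/1500 - 1/6195 = 0.00050525
phi = 0.00011528 / 0.00050525 = 0.2282

0.2282


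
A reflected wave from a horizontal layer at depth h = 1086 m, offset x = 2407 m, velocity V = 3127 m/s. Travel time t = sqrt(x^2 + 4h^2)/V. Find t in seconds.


x^2 + 4h^2 = 2407^2 + 4*1086^2 = 5793649 + 4717584 = 10511233
sqrt(10511233) = 3242.1032
t = 3242.1032 / 3127 = 1.0368 s

1.0368


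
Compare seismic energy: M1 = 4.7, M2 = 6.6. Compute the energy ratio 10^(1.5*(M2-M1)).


M2 - M1 = 6.6 - 4.7 = 1.9
1.5 * 1.9 = 2.85
ratio = 10^2.85 = 707.95

707.95


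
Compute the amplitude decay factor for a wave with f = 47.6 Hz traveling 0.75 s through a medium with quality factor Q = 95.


pi*f*t/Q = pi*47.6*0.75/95 = 1.180577
A/A0 = exp(-1.180577) = 0.307101

0.307101


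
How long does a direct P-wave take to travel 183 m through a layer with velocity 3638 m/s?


t = x / V
= 183 / 3638
= 0.0503 s

0.0503


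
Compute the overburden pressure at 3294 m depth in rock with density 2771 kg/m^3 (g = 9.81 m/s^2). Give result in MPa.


P = rho * g * z / 1e6
= 2771 * 9.81 * 3294 / 1e6
= 89542481.94 / 1e6
= 89.5425 MPa

89.5425


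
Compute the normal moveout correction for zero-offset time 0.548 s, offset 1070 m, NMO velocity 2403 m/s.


x/Vnmo = 1070/2403 = 0.445277
(x/Vnmo)^2 = 0.198271
t0^2 = 0.300304
sqrt(0.300304 + 0.198271) = 0.706099
dt = 0.706099 - 0.548 = 0.158099

0.158099


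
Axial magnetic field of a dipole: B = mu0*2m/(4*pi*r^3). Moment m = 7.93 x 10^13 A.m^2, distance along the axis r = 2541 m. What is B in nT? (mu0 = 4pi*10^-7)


m = 7.93 x 10^13 = 79300000000000 A.m^2
2m = 158600000000000 A.m^2
r^3 = 2541^3 = 16406426421
B = (4pi*10^-7) * 158600000000000 / (4*pi * 16406426421) * 1e9
= 199302637.943736 / 206169234863.5 * 1e9
= 966694.3668 nT

966694.3668


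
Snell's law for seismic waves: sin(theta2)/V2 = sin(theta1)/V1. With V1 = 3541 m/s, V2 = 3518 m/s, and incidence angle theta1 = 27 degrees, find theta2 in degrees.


sin(theta1) = sin(27 deg) = 0.45399
sin(theta2) = V2/V1 * sin(theta1) = 3518/3541 * 0.45399 = 0.451042
theta2 = arcsin(0.451042) = 26.8105 degrees

26.8105


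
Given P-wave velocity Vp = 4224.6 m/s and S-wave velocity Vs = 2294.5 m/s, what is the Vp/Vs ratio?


Vp/Vs = 4224.6 / 2294.5
= 1.8412

1.8412


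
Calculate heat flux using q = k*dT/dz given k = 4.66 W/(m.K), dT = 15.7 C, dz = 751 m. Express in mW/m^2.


q = k * dT / dz * 1000
= 4.66 * 15.7 / 751 * 1000
= 0.097419 * 1000
= 97.4194 mW/m^2

97.4194


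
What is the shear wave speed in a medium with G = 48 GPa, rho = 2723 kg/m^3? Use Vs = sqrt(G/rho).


Convert G to Pa: G = 48e9 Pa
Compute G/rho = 48e9 / 2723 = 17627616.5993
Vs = sqrt(17627616.5993) = 4198.53 m/s

4198.53


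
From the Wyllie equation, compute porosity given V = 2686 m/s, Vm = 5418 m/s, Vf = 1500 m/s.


1/V - 1/Vm = 1/2686 - 1/5418 = 0.00018773
1/Vf - 1/Vm = 1/1500 - 1/5418 = 0.0004821
phi = 0.00018773 / 0.0004821 = 0.3894

0.3894


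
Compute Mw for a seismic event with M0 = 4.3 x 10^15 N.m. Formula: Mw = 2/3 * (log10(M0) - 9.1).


log10(M0) = log10(4.3 x 10^15) = 15.6335
Mw = 2/3 * (15.6335 - 9.1)
= 2/3 * 6.5335
= 4.36

4.36


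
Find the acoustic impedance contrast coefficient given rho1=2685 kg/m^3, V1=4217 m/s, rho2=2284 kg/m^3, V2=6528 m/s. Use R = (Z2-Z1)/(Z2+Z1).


Z1 = 2685 * 4217 = 11322645
Z2 = 2284 * 6528 = 14909952
R = (14909952 - 11322645) / (14909952 + 11322645) = 3587307 / 26232597 = 0.1367

0.1367


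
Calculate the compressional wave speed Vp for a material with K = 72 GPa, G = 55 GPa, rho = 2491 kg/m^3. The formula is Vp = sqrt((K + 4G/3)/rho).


First compute the effective modulus:
K + 4G/3 = 72e9 + 4*55e9/3 = 145333333333.33 Pa
Then divide by density:
145333333333.33 / 2491 = 58343369.4634 Pa/(kg/m^3)
Take the square root:
Vp = sqrt(58343369.4634) = 7638.28 m/s

7638.28


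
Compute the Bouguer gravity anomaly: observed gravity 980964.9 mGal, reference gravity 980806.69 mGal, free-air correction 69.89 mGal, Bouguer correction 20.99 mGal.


BA = g_obs - g_ref + FAC - BC
= 980964.9 - 980806.69 + 69.89 - 20.99
= 207.11 mGal

207.11


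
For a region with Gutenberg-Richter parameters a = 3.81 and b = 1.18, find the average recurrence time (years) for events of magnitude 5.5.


log10(N) = 3.81 - 1.18*5.5 = -2.68
N = 10^-2.68 = 0.002089
T = 1/N = 1/0.002089 = 478.6301 years

478.6301


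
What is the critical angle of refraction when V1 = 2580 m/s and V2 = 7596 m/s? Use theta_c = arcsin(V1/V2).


V1/V2 = 2580/7596 = 0.339652
theta_c = arcsin(0.339652) = 19.8557 degrees

19.8557


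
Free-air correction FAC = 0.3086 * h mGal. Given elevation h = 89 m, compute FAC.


FAC = 0.3086 * h
= 0.3086 * 89
= 27.4654 mGal

27.4654


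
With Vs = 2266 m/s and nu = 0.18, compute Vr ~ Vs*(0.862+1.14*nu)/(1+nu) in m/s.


Numerator factor = 0.862 + 1.14*0.18 = 1.0672
Denominator = 1 + 0.18 = 1.18
Vr = 2266 * 1.0672 / 1.18 = 2049.39 m/s

2049.39


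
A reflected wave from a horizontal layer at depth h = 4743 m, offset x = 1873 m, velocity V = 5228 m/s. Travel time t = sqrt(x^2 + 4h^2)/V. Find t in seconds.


x^2 + 4h^2 = 1873^2 + 4*4743^2 = 3508129 + 89984196 = 93492325
sqrt(93492325) = 9669.1429
t = 9669.1429 / 5228 = 1.8495 s

1.8495


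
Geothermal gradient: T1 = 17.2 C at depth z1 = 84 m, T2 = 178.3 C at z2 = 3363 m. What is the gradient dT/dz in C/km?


dT = 178.3 - 17.2 = 161.1 C
dz = 3363 - 84 = 3279 m
gradient = dT/dz * 1000 = 161.1/3279 * 1000 = 49.1308 C/km

49.1308


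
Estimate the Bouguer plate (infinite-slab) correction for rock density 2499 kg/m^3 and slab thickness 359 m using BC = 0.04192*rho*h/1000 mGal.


BC = 0.04192 * rho * h / 1000
= 0.04192 * 2499 * 359 / 1000
= 37.6082 mGal

37.6082


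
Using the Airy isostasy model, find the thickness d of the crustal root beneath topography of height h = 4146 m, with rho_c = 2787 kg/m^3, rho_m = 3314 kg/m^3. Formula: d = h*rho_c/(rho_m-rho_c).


rho_m - rho_c = 3314 - 2787 = 527
d = 4146 * 2787 / 527
= 11554902 / 527
= 21925.81 m

21925.81


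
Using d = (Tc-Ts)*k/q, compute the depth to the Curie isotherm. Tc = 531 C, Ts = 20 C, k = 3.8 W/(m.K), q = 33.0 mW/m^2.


T_Curie - T_surf = 531 - 20 = 511 C
Convert q to W/m^2: 33.0 mW/m^2 = 0.033 W/m^2
d = 511 * 3.8 / 0.033 = 58842.42 m

58842.42


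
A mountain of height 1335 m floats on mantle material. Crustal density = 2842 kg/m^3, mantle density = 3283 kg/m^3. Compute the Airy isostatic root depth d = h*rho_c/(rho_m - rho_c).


rho_m - rho_c = 3283 - 2842 = 441
d = 1335 * 2842 / 441
= 3794070 / 441
= 8603.33 m

8603.33


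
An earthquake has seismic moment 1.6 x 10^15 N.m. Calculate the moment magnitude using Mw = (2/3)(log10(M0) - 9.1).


log10(M0) = log10(1.6 x 10^15) = 15.2041
Mw = 2/3 * (15.2041 - 9.1)
= 2/3 * 6.1041
= 4.07

4.07


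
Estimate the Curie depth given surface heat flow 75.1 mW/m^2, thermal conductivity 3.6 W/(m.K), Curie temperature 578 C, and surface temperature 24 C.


T_Curie - T_surf = 578 - 24 = 554 C
Convert q to W/m^2: 75.1 mW/m^2 = 0.0751 W/m^2
d = 554 * 3.6 / 0.0751 = 26556.59 m

26556.59


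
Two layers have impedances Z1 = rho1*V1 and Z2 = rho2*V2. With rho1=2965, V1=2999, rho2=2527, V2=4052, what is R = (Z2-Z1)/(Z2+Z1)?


Z1 = 2965 * 2999 = 8892035
Z2 = 2527 * 4052 = 10239404
R = (10239404 - 8892035) / (10239404 + 8892035) = 1347369 / 19131439 = 0.0704

0.0704


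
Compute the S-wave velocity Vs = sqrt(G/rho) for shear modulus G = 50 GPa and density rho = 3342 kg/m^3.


Convert G to Pa: G = 50e9 Pa
Compute G/rho = 50e9 / 3342 = 14961101.137
Vs = sqrt(14961101.137) = 3867.96 m/s

3867.96


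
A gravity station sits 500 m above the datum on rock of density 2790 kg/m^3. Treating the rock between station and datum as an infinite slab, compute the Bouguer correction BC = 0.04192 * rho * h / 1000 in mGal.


BC = 0.04192 * rho * h / 1000
= 0.04192 * 2790 * 500 / 1000
= 58.4784 mGal

58.4784


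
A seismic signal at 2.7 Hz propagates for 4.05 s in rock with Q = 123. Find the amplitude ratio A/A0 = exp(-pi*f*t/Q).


pi*f*t/Q = pi*2.7*4.05/123 = 0.279295
A/A0 = exp(-0.279295) = 0.756317

0.756317


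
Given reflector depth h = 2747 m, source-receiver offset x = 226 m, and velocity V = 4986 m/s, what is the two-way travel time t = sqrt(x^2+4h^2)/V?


x^2 + 4h^2 = 226^2 + 4*2747^2 = 51076 + 30184036 = 30235112
sqrt(30235112) = 5498.6464
t = 5498.6464 / 4986 = 1.1028 s

1.1028


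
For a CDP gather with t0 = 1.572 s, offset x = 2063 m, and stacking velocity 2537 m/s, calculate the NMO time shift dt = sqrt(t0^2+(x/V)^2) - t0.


x/Vnmo = 2063/2537 = 0.813165
(x/Vnmo)^2 = 0.661238
t0^2 = 2.471184
sqrt(2.471184 + 0.661238) = 1.769865
dt = 1.769865 - 1.572 = 0.197865

0.197865


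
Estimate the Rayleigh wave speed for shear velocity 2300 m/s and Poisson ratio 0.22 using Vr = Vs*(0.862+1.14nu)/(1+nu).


Numerator factor = 0.862 + 1.14*0.22 = 1.1128
Denominator = 1 + 0.22 = 1.22
Vr = 2300 * 1.1128 / 1.22 = 2097.9 m/s

2097.9


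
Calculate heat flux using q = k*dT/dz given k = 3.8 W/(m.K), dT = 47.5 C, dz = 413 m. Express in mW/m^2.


q = k * dT / dz * 1000
= 3.8 * 47.5 / 413 * 1000
= 0.437046 * 1000
= 437.046 mW/m^2

437.046


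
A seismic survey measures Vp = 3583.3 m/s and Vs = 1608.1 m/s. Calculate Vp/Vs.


Vp/Vs = 3583.3 / 1608.1
= 2.2283

2.2283


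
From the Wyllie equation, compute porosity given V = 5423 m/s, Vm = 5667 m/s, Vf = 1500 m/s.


1/V - 1/Vm = 1/5423 - 1/5667 = 7.94e-06
1/Vf - 1/Vm = 1/1500 - 1/5667 = 0.00049021
phi = 7.94e-06 / 0.00049021 = 0.0162

0.0162


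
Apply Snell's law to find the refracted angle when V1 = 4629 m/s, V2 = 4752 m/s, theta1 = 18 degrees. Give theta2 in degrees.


sin(theta1) = sin(18 deg) = 0.309017
sin(theta2) = V2/V1 * sin(theta1) = 4752/4629 * 0.309017 = 0.317228
theta2 = arcsin(0.317228) = 18.4954 degrees

18.4954


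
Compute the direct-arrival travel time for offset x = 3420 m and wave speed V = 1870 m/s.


t = x / V
= 3420 / 1870
= 1.8289 s

1.8289


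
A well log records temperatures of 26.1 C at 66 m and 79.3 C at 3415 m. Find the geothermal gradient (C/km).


dT = 79.3 - 26.1 = 53.2 C
dz = 3415 - 66 = 3349 m
gradient = dT/dz * 1000 = 53.2/3349 * 1000 = 15.8853 C/km

15.8853


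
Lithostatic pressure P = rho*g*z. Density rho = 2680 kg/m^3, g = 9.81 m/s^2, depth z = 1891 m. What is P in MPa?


P = rho * g * z / 1e6
= 2680 * 9.81 * 1891 / 1e6
= 49715902.8 / 1e6
= 49.7159 MPa

49.7159


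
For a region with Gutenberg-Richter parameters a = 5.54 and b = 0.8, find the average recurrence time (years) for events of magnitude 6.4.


log10(N) = 5.54 - 0.8*6.4 = 0.42
N = 10^0.42 = 2.630268
T = 1/N = 1/2.630268 = 0.3802 years

0.3802


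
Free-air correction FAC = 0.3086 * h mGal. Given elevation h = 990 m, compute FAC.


FAC = 0.3086 * h
= 0.3086 * 990
= 305.514 mGal

305.514


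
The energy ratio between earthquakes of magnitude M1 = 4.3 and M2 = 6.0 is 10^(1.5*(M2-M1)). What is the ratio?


M2 - M1 = 6.0 - 4.3 = 1.7
1.5 * 1.7 = 2.55
ratio = 10^2.55 = 354.81

354.81


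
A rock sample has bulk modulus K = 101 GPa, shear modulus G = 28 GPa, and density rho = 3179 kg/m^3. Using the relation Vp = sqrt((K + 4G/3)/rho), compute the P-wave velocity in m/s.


First compute the effective modulus:
K + 4G/3 = 101e9 + 4*28e9/3 = 138333333333.33 Pa
Then divide by density:
138333333333.33 / 3179 = 43514732.096 Pa/(kg/m^3)
Take the square root:
Vp = sqrt(43514732.096) = 6596.57 m/s

6596.57


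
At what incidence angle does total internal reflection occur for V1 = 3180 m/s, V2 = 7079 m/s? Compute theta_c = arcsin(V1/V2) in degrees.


V1/V2 = 3180/7079 = 0.449216
theta_c = arcsin(0.449216) = 26.6934 degrees

26.6934


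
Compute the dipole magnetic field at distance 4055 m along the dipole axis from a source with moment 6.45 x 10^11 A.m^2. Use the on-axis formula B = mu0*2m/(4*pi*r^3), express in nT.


m = 6.45 x 10^11 = 645000000000 A.m^2
2m = 1290000000000 A.m^2
r^3 = 4055^3 = 66676466375
B = (4pi*10^-7) * 1290000000000 / (4*pi * 66676466375) * 1e9
= 1621061.809252 / 837881187724.11 * 1e9
= 1934.7156 nT

1934.7156


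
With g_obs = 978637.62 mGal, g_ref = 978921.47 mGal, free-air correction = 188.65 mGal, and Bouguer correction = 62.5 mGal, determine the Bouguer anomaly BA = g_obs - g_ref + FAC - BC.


BA = g_obs - g_ref + FAC - BC
= 978637.62 - 978921.47 + 188.65 - 62.5
= -157.7 mGal

-157.7


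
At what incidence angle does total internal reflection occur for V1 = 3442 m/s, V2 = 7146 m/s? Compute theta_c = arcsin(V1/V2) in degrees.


V1/V2 = 3442/7146 = 0.481668
theta_c = arcsin(0.481668) = 28.7944 degrees

28.7944


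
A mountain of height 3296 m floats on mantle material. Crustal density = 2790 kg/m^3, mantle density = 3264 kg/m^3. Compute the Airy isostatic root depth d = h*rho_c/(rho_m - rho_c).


rho_m - rho_c = 3264 - 2790 = 474
d = 3296 * 2790 / 474
= 9195840 / 474
= 19400.51 m

19400.51


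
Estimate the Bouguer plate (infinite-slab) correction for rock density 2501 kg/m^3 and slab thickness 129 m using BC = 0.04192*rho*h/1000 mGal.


BC = 0.04192 * rho * h / 1000
= 0.04192 * 2501 * 129 / 1000
= 13.5246 mGal

13.5246


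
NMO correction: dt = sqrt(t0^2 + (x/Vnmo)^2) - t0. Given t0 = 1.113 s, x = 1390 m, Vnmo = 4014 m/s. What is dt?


x/Vnmo = 1390/4014 = 0.346288
(x/Vnmo)^2 = 0.119915
t0^2 = 1.238769
sqrt(1.238769 + 0.119915) = 1.165626
dt = 1.165626 - 1.113 = 0.052626

0.052626


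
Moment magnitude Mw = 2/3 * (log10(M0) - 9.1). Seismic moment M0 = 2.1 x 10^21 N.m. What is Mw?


log10(M0) = log10(2.1 x 10^21) = 21.3222
Mw = 2/3 * (21.3222 - 9.1)
= 2/3 * 12.2222
= 8.15

8.15


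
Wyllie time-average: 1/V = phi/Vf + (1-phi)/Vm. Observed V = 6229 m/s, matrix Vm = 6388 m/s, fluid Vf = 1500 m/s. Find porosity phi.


1/V - 1/Vm = 1/6229 - 1/6388 = 4e-06
1/Vf - 1/Vm = 1/1500 - 1/6388 = 0.00051012
phi = 4e-06 / 0.00051012 = 0.0078

0.0078


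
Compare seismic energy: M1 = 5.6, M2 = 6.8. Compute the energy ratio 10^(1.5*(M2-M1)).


M2 - M1 = 6.8 - 5.6 = 1.2
1.5 * 1.2 = 1.8
ratio = 10^1.8 = 63.1

63.1


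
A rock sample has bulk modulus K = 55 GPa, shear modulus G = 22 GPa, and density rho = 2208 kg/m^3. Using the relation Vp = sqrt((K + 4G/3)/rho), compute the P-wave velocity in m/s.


First compute the effective modulus:
K + 4G/3 = 55e9 + 4*22e9/3 = 84333333333.33 Pa
Then divide by density:
84333333333.33 / 2208 = 38194444.4444 Pa/(kg/m^3)
Take the square root:
Vp = sqrt(38194444.4444) = 6180.17 m/s

6180.17


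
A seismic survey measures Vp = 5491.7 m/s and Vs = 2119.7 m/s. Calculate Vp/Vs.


Vp/Vs = 5491.7 / 2119.7
= 2.5908

2.5908


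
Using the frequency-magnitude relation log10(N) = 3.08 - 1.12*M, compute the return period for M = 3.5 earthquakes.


log10(N) = 3.08 - 1.12*3.5 = -0.84
N = 10^-0.84 = 0.144544
T = 1/N = 1/0.144544 = 6.9183 years

6.9183


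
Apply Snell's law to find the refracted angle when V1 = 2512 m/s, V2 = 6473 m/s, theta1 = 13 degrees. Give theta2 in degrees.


sin(theta1) = sin(13 deg) = 0.224951
sin(theta2) = V2/V1 * sin(theta1) = 6473/2512 * 0.224951 = 0.579661
theta2 = arcsin(0.579661) = 35.4267 degrees

35.4267


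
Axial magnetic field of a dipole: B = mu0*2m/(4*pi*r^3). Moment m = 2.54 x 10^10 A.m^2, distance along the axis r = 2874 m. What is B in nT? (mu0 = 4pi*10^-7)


m = 2.54 x 10^10 = 25400000000 A.m^2
2m = 50800000000 A.m^2
r^3 = 2874^3 = 23738883624
B = (4pi*10^-7) * 50800000000 / (4*pi * 23738883624) * 1e9
= 63837.162721 / 298311609590.33 * 1e9
= 213.9949 nT

213.9949


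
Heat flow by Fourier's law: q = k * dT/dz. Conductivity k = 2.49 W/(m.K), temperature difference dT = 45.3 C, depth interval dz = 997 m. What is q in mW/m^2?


q = k * dT / dz * 1000
= 2.49 * 45.3 / 997 * 1000
= 0.113136 * 1000
= 113.1364 mW/m^2

113.1364


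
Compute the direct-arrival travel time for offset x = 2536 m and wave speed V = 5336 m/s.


t = x / V
= 2536 / 5336
= 0.4753 s

0.4753


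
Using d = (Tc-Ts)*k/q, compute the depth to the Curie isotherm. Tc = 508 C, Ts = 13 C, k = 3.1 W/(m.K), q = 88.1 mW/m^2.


T_Curie - T_surf = 508 - 13 = 495 C
Convert q to W/m^2: 88.1 mW/m^2 = 0.0881 W/m^2
d = 495 * 3.1 / 0.0881 = 17417.71 m

17417.71


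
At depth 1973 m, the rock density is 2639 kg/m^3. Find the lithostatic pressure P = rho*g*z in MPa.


P = rho * g * z / 1e6
= 2639 * 9.81 * 1973 / 1e6
= 51078188.07 / 1e6
= 51.0782 MPa

51.0782


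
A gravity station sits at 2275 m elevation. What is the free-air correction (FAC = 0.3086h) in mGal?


FAC = 0.3086 * h
= 0.3086 * 2275
= 702.065 mGal

702.065


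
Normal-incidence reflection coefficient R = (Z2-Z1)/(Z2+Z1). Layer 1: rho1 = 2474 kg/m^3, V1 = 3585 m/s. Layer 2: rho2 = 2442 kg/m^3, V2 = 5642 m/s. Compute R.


Z1 = 2474 * 3585 = 8869290
Z2 = 2442 * 5642 = 13777764
R = (13777764 - 8869290) / (13777764 + 8869290) = 4908474 / 22647054 = 0.2167

0.2167


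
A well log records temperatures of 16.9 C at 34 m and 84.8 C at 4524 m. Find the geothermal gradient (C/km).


dT = 84.8 - 16.9 = 67.9 C
dz = 4524 - 34 = 4490 m
gradient = dT/dz * 1000 = 67.9/4490 * 1000 = 15.1225 C/km

15.1225


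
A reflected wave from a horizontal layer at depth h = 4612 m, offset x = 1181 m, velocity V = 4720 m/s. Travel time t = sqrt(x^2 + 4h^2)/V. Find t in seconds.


x^2 + 4h^2 = 1181^2 + 4*4612^2 = 1394761 + 85082176 = 86476937
sqrt(86476937) = 9299.2977
t = 9299.2977 / 4720 = 1.9702 s

1.9702


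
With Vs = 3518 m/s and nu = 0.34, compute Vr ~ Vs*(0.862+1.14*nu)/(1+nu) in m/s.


Numerator factor = 0.862 + 1.14*0.34 = 1.2496
Denominator = 1 + 0.34 = 1.34
Vr = 3518 * 1.2496 / 1.34 = 3280.67 m/s

3280.67


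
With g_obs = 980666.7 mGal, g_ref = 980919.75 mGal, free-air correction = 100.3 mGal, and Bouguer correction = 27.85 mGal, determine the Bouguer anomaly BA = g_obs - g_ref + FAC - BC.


BA = g_obs - g_ref + FAC - BC
= 980666.7 - 980919.75 + 100.3 - 27.85
= -180.6 mGal

-180.6


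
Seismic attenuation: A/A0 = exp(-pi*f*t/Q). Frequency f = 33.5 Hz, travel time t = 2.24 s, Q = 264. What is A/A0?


pi*f*t/Q = pi*33.5*2.24/264 = 0.892974
A/A0 = exp(-0.892974) = 0.409436

0.409436


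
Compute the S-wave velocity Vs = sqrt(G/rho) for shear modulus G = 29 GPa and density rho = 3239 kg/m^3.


Convert G to Pa: G = 29e9 Pa
Compute G/rho = 29e9 / 3239 = 8953380.673
Vs = sqrt(8953380.673) = 2992.22 m/s

2992.22


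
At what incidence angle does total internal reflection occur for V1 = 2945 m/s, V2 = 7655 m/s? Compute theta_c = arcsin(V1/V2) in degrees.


V1/V2 = 2945/7655 = 0.384716
theta_c = arcsin(0.384716) = 22.6261 degrees

22.6261


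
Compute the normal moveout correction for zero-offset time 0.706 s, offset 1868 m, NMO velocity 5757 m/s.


x/Vnmo = 1868/5757 = 0.324475
(x/Vnmo)^2 = 0.105284
t0^2 = 0.498436
sqrt(0.498436 + 0.105284) = 0.776994
dt = 0.776994 - 0.706 = 0.070994

0.070994


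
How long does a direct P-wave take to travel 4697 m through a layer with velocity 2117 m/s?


t = x / V
= 4697 / 2117
= 2.2187 s

2.2187


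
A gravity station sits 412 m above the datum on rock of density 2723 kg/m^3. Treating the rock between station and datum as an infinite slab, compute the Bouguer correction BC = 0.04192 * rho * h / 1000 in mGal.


BC = 0.04192 * rho * h / 1000
= 0.04192 * 2723 * 412 / 1000
= 47.029 mGal

47.029


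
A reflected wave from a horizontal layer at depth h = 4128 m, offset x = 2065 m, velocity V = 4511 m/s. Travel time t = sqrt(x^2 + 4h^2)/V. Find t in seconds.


x^2 + 4h^2 = 2065^2 + 4*4128^2 = 4264225 + 68161536 = 72425761
sqrt(72425761) = 8510.3326
t = 8510.3326 / 4511 = 1.8866 s

1.8866


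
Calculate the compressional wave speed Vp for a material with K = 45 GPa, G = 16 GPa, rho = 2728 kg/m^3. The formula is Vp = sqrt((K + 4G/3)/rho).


First compute the effective modulus:
K + 4G/3 = 45e9 + 4*16e9/3 = 66333333333.33 Pa
Then divide by density:
66333333333.33 / 2728 = 24315738.0254 Pa/(kg/m^3)
Take the square root:
Vp = sqrt(24315738.0254) = 4931.1 m/s

4931.1


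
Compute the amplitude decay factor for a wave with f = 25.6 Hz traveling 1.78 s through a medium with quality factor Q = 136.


pi*f*t/Q = pi*25.6*1.78/136 = 1.052618
A/A0 = exp(-1.052618) = 0.349023

0.349023


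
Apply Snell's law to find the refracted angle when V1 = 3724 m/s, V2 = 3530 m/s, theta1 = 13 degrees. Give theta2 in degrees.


sin(theta1) = sin(13 deg) = 0.224951
sin(theta2) = V2/V1 * sin(theta1) = 3530/3724 * 0.224951 = 0.213232
theta2 = arcsin(0.213232) = 12.3118 degrees

12.3118


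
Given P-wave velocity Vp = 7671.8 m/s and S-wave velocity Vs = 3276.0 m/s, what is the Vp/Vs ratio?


Vp/Vs = 7671.8 / 3276.0
= 2.3418

2.3418


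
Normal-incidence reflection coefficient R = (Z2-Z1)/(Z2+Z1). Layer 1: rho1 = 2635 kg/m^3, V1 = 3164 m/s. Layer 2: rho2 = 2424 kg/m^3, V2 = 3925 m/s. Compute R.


Z1 = 2635 * 3164 = 8337140
Z2 = 2424 * 3925 = 9514200
R = (9514200 - 8337140) / (9514200 + 8337140) = 1177060 / 17851340 = 0.0659

0.0659


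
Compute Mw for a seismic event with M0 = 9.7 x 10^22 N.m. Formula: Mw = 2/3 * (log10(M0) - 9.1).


log10(M0) = log10(9.7 x 10^22) = 22.9868
Mw = 2/3 * (22.9868 - 9.1)
= 2/3 * 13.8868
= 9.26

9.26


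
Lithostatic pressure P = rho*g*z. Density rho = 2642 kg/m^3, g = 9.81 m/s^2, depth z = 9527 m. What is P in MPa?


P = rho * g * z / 1e6
= 2642 * 9.81 * 9527 / 1e6
= 246920976.54 / 1e6
= 246.921 MPa

246.921


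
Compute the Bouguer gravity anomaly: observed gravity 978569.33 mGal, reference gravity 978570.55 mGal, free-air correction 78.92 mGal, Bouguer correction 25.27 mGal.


BA = g_obs - g_ref + FAC - BC
= 978569.33 - 978570.55 + 78.92 - 25.27
= 52.43 mGal

52.43


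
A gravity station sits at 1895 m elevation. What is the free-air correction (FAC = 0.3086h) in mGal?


FAC = 0.3086 * h
= 0.3086 * 1895
= 584.797 mGal

584.797


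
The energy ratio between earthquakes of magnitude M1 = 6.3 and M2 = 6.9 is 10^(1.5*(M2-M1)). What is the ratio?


M2 - M1 = 6.9 - 6.3 = 0.6
1.5 * 0.6 = 0.9
ratio = 10^0.9 = 7.94

7.94


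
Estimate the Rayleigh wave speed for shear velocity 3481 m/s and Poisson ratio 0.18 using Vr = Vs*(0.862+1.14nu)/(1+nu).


Numerator factor = 0.862 + 1.14*0.18 = 1.0672
Denominator = 1 + 0.18 = 1.18
Vr = 3481 * 1.0672 / 1.18 = 3148.24 m/s

3148.24


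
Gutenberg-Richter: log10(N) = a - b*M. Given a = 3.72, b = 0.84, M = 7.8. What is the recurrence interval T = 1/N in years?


log10(N) = 3.72 - 0.84*7.8 = -2.832
N = 10^-2.832 = 0.001472
T = 1/N = 1/0.001472 = 679.2036 years

679.2036


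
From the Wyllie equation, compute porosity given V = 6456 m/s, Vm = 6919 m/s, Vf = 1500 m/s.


1/V - 1/Vm = 1/6456 - 1/6919 = 1.037e-05
1/Vf - 1/Vm = 1/1500 - 1/6919 = 0.00052214
phi = 1.037e-05 / 0.00052214 = 0.0199

0.0199


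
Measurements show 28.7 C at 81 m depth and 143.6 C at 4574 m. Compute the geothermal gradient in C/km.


dT = 143.6 - 28.7 = 114.9 C
dz = 4574 - 81 = 4493 m
gradient = dT/dz * 1000 = 114.9/4493 * 1000 = 25.5731 C/km

25.5731


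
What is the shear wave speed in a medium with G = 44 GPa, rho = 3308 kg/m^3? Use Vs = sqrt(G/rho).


Convert G to Pa: G = 44e9 Pa
Compute G/rho = 44e9 / 3308 = 13301088.2709
Vs = sqrt(13301088.2709) = 3647.07 m/s

3647.07


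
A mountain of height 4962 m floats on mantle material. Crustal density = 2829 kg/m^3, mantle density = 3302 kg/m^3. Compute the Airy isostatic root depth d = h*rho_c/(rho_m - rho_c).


rho_m - rho_c = 3302 - 2829 = 473
d = 4962 * 2829 / 473
= 14037498 / 473
= 29677.59 m

29677.59


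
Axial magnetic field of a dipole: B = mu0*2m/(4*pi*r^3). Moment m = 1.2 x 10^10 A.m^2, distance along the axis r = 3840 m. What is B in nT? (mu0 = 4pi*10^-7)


m = 1.2 x 10^10 = 12000000000 A.m^2
2m = 24000000000 A.m^2
r^3 = 3840^3 = 56623104000
B = (4pi*10^-7) * 24000000000 / (4*pi * 56623104000) * 1e9
= 30159.289474 / 711546910199.4 * 1e9
= 42.3855 nT

42.3855


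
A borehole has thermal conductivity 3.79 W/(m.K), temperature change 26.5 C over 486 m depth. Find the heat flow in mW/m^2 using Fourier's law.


q = k * dT / dz * 1000
= 3.79 * 26.5 / 486 * 1000
= 0.206656 * 1000
= 206.6564 mW/m^2

206.6564


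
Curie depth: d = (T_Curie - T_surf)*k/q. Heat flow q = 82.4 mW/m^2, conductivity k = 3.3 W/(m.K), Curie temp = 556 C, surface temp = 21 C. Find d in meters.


T_Curie - T_surf = 556 - 21 = 535 C
Convert q to W/m^2: 82.4 mW/m^2 = 0.0824 W/m^2
d = 535 * 3.3 / 0.0824 = 21425.97 m

21425.97


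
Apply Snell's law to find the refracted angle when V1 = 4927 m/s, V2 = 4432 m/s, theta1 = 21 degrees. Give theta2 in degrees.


sin(theta1) = sin(21 deg) = 0.358368
sin(theta2) = V2/V1 * sin(theta1) = 4432/4927 * 0.358368 = 0.322364
theta2 = arcsin(0.322364) = 18.8059 degrees

18.8059


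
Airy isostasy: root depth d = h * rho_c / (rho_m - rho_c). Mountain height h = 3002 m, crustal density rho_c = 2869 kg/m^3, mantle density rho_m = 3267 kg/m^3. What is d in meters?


rho_m - rho_c = 3267 - 2869 = 398
d = 3002 * 2869 / 398
= 8612738 / 398
= 21640.05 m

21640.05


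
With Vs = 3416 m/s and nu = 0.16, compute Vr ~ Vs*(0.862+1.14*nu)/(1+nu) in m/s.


Numerator factor = 0.862 + 1.14*0.16 = 1.0444
Denominator = 1 + 0.16 = 1.16
Vr = 3416 * 1.0444 / 1.16 = 3075.58 m/s

3075.58


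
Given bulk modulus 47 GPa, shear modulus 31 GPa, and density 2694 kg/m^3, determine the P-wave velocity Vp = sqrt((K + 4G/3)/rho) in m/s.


First compute the effective modulus:
K + 4G/3 = 47e9 + 4*31e9/3 = 88333333333.33 Pa
Then divide by density:
88333333333.33 / 2694 = 32788913.6352 Pa/(kg/m^3)
Take the square root:
Vp = sqrt(32788913.6352) = 5726.16 m/s

5726.16


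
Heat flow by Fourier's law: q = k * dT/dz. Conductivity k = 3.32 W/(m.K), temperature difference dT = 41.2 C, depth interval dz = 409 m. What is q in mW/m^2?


q = k * dT / dz * 1000
= 3.32 * 41.2 / 409 * 1000
= 0.334435 * 1000
= 334.4352 mW/m^2

334.4352


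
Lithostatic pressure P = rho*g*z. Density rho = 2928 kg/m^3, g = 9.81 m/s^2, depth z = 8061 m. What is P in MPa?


P = rho * g * z / 1e6
= 2928 * 9.81 * 8061 / 1e6
= 231541584.48 / 1e6
= 231.5416 MPa

231.5416


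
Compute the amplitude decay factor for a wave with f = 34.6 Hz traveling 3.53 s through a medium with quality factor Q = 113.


pi*f*t/Q = pi*34.6*3.53/113 = 3.395645
A/A0 = exp(-3.395645) = 0.033519

0.033519


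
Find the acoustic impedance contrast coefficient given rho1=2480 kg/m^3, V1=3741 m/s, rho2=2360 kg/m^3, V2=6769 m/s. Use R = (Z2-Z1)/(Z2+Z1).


Z1 = 2480 * 3741 = 9277680
Z2 = 2360 * 6769 = 15974840
R = (15974840 - 9277680) / (15974840 + 9277680) = 6697160 / 25252520 = 0.2652

0.2652


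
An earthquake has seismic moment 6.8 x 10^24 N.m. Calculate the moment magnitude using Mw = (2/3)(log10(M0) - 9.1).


log10(M0) = log10(6.8 x 10^24) = 24.8325
Mw = 2/3 * (24.8325 - 9.1)
= 2/3 * 15.7325
= 10.49

10.49


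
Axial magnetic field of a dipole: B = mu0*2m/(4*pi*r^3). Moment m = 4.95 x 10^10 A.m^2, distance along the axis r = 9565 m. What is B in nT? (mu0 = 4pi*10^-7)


m = 4.95 x 10^10 = 49500000000 A.m^2
2m = 99000000000 A.m^2
r^3 = 9565^3 = 875094437125
B = (4pi*10^-7) * 99000000000 / (4*pi * 875094437125) * 1e9
= 124407.069082 / 10996761019476.78 * 1e9
= 11.3131 nT

11.3131


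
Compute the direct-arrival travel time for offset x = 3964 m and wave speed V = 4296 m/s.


t = x / V
= 3964 / 4296
= 0.9227 s

0.9227


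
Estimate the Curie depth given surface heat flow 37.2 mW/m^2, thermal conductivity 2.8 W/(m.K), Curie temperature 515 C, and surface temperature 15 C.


T_Curie - T_surf = 515 - 15 = 500 C
Convert q to W/m^2: 37.2 mW/m^2 = 0.0372 W/m^2
d = 500 * 2.8 / 0.0372 = 37634.41 m

37634.41


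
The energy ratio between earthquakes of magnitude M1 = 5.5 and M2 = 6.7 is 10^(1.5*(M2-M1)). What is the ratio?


M2 - M1 = 6.7 - 5.5 = 1.2
1.5 * 1.2 = 1.8
ratio = 10^1.8 = 63.1

63.1
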